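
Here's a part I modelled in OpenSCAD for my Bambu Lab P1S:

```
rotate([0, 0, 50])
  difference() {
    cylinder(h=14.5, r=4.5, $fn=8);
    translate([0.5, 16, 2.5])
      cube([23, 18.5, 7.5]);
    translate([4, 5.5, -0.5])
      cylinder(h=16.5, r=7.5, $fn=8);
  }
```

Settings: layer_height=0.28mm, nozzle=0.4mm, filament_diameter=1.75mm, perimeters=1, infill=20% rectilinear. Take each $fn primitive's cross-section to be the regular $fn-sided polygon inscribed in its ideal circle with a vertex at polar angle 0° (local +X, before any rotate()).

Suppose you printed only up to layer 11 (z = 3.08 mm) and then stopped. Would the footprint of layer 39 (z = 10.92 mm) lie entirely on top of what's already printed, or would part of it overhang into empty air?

Compare the two slices. At z = 3.08: the r=4.5 cylinder contributes a regular 8-gon of circumradius 4.5 (area = (8/2)·4.500²·sin(360°/8) = 57.28 mm²); the 23×18.5 cube at (0.5, 16) contributes its full rectangle (area 425.50 mm²); the r=7.5 cylinder at (4, 5.5) contributes a regular 8-gon of circumradius 7.5 (area = (8/2)·7.500²·sin(360°/8) = 159.10 mm²); Subtracting the remaining from the first: starting from the r=4.5 cylinder (57.28 mm²), the 23×18.5 cube at (0.5, 16) misses the remaining region (no effect); the r=7.5 cylinder at (4, 5.5) partially overlaps it — only the 27.31 mm² overlap (of its 159.10 mm²) is removed, clipping the outline — area = 29.97 mm²; (whole slice rotated 50° about Z — lengths, areas and connectivity unchanged). At z = 10.92: the r=4.5 cylinder gives a regular 8-gon of circumradius 4.5 (constant along its height) (area = (8/2)·4.500²·sin(360°/8) = 57.28 mm²); the cube at (0.5, 16) does not reach this height (z outside [2.5, 10]); the r=7.5 cylinder at (4, 5.5) gives a regular 8-gon of circumradius 7.5 (constant along its height) (area = (8/2)·7.500²·sin(360°/8) = 159.10 mm²); Taking the first minus the rest: starting from the r=4.5 cylinder (57.28 mm²), the r=7.5 cylinder at (4, 5.5) partially overlaps it — only the 27.31 mm² overlap (of its 159.10 mm²) is removed, clipping the outline — area = 29.97 mm²; (rotated 50° about Z; rotation is an isometry so areas/perimeters/island counts are preserved). Checking containment: the cross-section at z = 10.92 is a subset of the cross-section at z = 3.08.

entirely on top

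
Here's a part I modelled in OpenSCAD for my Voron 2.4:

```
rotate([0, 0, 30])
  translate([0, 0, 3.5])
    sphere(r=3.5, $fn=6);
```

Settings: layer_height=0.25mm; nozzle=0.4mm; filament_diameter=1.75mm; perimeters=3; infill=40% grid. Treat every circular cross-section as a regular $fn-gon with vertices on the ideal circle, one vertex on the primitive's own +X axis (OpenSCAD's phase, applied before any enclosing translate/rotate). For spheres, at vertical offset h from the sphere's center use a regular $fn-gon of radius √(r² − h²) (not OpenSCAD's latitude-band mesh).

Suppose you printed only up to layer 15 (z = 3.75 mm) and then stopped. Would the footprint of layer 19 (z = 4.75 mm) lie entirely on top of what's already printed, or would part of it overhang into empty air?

Compare the two slices. At z = 3.75: the r=3.5 sphere contributes a regular 6-gon of circumradius √(3.5²−0.25²) = 3.491 (area = (6/2)·3.491²·sin(360°/6) = 31.66 mm²); (whole slice rotated 30° about Z — lengths, areas and connectivity unchanged). At z = 4.75: the r=3.5 sphere contributes a regular 6-gon of circumradius √(3.5²−1.25²) = 3.269 (area = (6/2)·3.269²·sin(360°/6) = 27.77 mm²); (whole slice rotated 30° about Z — lengths, areas and connectivity unchanged). Checking containment: the cross-section at z = 4.75 is a subset of the cross-section at z = 3.75.

entirely on top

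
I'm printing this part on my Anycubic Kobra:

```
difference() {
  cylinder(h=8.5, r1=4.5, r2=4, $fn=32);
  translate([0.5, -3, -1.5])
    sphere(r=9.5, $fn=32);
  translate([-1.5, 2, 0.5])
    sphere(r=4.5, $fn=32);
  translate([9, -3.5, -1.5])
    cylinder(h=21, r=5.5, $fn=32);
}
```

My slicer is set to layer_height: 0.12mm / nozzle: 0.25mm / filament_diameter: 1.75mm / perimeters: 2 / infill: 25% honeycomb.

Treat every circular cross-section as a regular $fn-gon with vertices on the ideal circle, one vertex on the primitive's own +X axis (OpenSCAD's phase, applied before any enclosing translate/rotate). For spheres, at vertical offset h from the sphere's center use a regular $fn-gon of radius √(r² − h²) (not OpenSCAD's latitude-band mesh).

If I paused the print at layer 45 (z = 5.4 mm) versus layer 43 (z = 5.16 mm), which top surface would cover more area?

Layer 45 (z = 5.4): the cone contributes a regular 32-gon of circumradius 4.182 (interpolated between r1=4.5 and r2=4 at t=0.635) (area = (32/2)·4.182²·sin(360°/32) = 54.60 mm²); the sphere at (0.5, -3): section is a regular 32-gon, circumradius = √(r²−h²) = √(9.5²−6.9²) = 6.530 (area = (32/2)·6.530²·sin(360°/32) = 133.10 mm²); the sphere at (-1.5, 2) is not intersected at this z (|z−center|=4.900 > r=4.5); the r=5.5 cylinder at (9, -3.5) gives a regular 32-gon of circumradius 5.5 (constant along its height) (area = (32/2)·5.500²·sin(360°/32) = 94.42 mm²); Subtracting the remaining from the first: starting from the cone (54.60 mm²), the r=9.5 sphere at (0.5, -3) partially overlaps it — only the 51.28 mm² overlap (of its 133.10 mm²) is removed, clipping the outline; the r=5.5 cylinder at (9, -3.5) misses the remaining region (no effect) — area = 3.32 mm². So its area = 3.32 mm². Layer 43 (z = 5.16): the cone contributes a regular 32-gon of circumradius 4.196 (interpolated between r1=4.5 and r2=4 at t=0.607) (area = (32/2)·4.196²·sin(360°/32) = 54.97 mm²); the r=9.5 sphere at (0.5, -3) slices to a regular 32-gon of circumradius 6.775 (√(r²−h²) with h=6.66 from center) (area = (32/2)·6.775²·sin(360°/32) = 143.26 mm²); the sphere at (-1.5, 2) does not reach this height (|z−center|=4.660 > r=4.5); the r=5.5 cylinder at (9, -3.5) contributes a regular 32-gon of circumradius 5.5 (area = (32/2)·5.500²·sin(360°/32) = 94.42 mm²); Subtracting the remaining from the first: starting from the cone (54.97 mm²), the r=9.5 sphere at (0.5, -3) partially overlaps it — only the 53.11 mm² overlap (of its 143.26 mm²) is removed, clipping the outline; the r=5.5 cylinder at (9, -3.5) misses the remaining region (no effect) — area = 1.86 mm². So its area = 1.86 mm². Layer 45 is larger (3.32 vs 1.86 mm²).

layer 45 (z = 5.4 mm)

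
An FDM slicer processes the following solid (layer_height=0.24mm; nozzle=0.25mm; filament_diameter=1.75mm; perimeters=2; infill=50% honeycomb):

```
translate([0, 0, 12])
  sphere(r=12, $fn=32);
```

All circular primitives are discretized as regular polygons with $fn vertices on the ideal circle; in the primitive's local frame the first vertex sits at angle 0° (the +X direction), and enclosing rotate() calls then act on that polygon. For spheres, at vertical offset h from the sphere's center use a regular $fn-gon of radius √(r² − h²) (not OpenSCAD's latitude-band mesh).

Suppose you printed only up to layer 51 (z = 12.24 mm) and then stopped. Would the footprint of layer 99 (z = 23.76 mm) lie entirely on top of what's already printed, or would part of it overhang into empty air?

entirely on top

Compare the two slices. At z = 12.24: the sphere: section is a regular 32-gon, circumradius = √(r²−h²) = √(12²−0.24²) = 11.998 (area = (32/2)·11.998²·sin(360°/32) = 449.31 mm²). At z = 23.76: the r=12 sphere slices to a regular 32-gon of circumradius 2.388 (√(r²−h²) with h=11.76 from center) (area = (32/2)·2.388²·sin(360°/32) = 17.80 mm²). Checking containment: the cross-section at z = 23.76 is a subset of the cross-section at z = 12.24.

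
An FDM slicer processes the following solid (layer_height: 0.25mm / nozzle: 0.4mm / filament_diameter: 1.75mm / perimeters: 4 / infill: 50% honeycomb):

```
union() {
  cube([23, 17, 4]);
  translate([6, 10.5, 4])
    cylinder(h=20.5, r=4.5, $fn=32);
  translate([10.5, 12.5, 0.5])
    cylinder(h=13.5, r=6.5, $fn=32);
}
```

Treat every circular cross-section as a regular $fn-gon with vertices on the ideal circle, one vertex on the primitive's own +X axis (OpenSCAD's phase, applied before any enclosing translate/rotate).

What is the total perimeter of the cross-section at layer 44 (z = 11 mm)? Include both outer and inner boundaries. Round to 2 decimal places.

At z = 11 mm: the cube is not intersected at this z (z outside [0, 4]); the r=4.5 cylinder at (6, 10.5) gives a regular 32-gon of circumradius 4.5 (constant along its height) (perimeter = 2·32·4.500·sin(180°/32) = 28.23 mm); the cylinder at (10.5, 12.5): section is a regular 32-gon, circumradius r=6.5 (perimeter = 2·32·6.500·sin(180°/32) = 40.78 mm); Merging all regions: the regions partially overlap (shared area 40.50 mm²), so the edge portions inside another operand are dropped and the merged outline is re-measured after clipping — boundary = 45.46 mm. Overall, the cross-section is a single solid region. Total boundary length (outer) = 45.46 mm.

45.46 mm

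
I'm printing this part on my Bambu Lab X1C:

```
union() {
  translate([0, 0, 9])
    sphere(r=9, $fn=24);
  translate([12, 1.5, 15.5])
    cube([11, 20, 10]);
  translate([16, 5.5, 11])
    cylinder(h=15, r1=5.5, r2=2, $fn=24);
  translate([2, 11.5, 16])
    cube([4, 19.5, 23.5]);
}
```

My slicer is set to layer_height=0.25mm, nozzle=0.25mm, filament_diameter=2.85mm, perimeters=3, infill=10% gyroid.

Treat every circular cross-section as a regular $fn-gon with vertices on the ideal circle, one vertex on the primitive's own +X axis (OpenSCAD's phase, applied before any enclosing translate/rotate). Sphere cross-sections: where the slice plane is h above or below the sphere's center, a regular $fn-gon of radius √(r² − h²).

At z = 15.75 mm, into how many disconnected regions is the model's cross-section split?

2

At z = 15.75 mm: the r=9 sphere contributes a regular 24-gon of circumradius √(9²−6.75²) = 5.953; the cube at (12, 1.5) (footprint 11×20) is included at this height; the cone at (16, 5.5) contributes a regular 24-gon of circumradius 4.392 (interpolated between r1=5.5 and r2=2 at t=0.317); the cube at (2, 11.5) is not intersected at this z (z outside [16, 39.5]); Merging all regions: the regions partially overlap (shared area 58.18 mm²), so overlapping operands fuse into one piece — 2 connected regions. The result has 2 disconnected regions.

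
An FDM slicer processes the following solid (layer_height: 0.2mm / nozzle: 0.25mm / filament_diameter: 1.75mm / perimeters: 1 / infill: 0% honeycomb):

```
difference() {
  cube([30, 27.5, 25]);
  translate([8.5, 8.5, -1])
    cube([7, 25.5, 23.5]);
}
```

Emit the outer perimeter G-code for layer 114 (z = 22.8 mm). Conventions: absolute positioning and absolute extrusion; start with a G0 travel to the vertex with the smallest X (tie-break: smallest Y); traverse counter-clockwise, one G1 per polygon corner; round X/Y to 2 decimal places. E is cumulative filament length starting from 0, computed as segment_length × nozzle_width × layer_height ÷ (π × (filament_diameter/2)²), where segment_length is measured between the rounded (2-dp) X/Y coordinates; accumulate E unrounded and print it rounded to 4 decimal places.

At z = 22.8 mm: the cube (footprint 30×27.5) is included at this height; the cube at (8.5, 8.5) does not reach this height (z outside [-1, 22.5]); Subtracting the remaining from the first: none of the subtracted shapes is present at this height, so the 30×27.5 cube is unchanged — 1 connected region. The outline is a single polygon with 4 vertices. Extrusion per mm of travel: 0.25 × 0.2 / (π × 0.875²) = 0.020788. Accumulating E over each segment gives final E = 2.3906.

G0 X0.00 Y0.00 Z22.80
G1 X30.00 Y0.00 E0.6236
G1 X30.00 Y27.50 E1.1953
G1 X0.00 Y27.50 E1.8189
G1 X0.00 Y0.00 E2.3906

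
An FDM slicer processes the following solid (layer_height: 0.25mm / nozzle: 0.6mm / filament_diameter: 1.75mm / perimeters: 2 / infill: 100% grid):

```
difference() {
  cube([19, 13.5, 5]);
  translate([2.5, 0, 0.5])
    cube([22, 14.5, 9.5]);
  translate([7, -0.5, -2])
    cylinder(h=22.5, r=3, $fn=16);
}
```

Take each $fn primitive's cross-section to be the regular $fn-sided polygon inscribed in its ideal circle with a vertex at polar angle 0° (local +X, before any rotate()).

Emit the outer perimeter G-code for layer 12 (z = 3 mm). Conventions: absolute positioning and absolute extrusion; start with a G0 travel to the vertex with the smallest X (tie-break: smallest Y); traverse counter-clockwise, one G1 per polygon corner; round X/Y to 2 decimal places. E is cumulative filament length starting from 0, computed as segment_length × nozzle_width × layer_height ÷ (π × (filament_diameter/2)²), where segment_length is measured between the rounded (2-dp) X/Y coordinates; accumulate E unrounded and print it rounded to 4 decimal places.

At z = 3 mm: the 19×13.5 cube contributes its full rectangle; the cube at (2.5, 0) is present — its section is the full 22×14.5 rectangle; the r=3 cylinder at (7, -0.5) contributes a regular 16-gon of circumradius 3; Subtracting the remaining from the first: starting from the 19×13.5 cube, the 22×14.5 cube at (2.5, 0) partially overlaps it — only the 222.75 mm² overlap (of its 319.00 mm²) is removed, clipping the outline; the r=3 cylinder at (7, -0.5) misses the remaining region (no effect) — 1 connected region. The outline is a single polygon with 4 vertices. Extrusion per mm of travel: 0.6 × 0.25 / (π × 0.875²) = 0.062363. Accumulating E over each segment gives final E = 1.9956.

G0 X0.00 Y0.00 Z3.00
G1 X2.50 Y0.00 E0.1559
G1 X2.50 Y13.50 E0.9978
G1 X0.00 Y13.50 E1.1537
G1 X0.00 Y0.00 E1.9956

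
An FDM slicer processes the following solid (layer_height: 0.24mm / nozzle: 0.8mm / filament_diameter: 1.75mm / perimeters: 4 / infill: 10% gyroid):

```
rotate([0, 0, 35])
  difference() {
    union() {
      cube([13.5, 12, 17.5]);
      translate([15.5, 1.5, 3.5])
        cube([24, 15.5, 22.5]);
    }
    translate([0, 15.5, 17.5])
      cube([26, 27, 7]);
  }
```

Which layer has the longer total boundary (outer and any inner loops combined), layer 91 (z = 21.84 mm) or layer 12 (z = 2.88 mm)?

Layer 91 (z = 21.84): the cube is absent (z outside [0, 17.5]); the cube at (15.5, 1.5) (footprint 24×15.5) is included at this height (perimeter 79.00 mm); Taking the union: only the 24×15.5 cube at (15.5, 1.5) is present, so the union is just that shape — boundary = 79.00 mm; the cube at (0, 15.5) is present — its section is the full 26×27 rectangle (perimeter 106.00 mm); Taking the first minus the rest: starting from the result so far, the 26×27 cube at (0, 15.5) partially overlaps it — only the 15.75 mm² overlap (of its 702.00 mm²) is removed, clipping the outline — boundary = 79.00 mm; (rotated 35° about Z; rotation is an isometry so areas/perimeters/island counts are preserved). So its perimeter = 79.00 mm. Layer 12 (z = 2.88): the cube (footprint 13.5×12) is included at this height (perimeter 51.00 mm); the cube at (15.5, 1.5) is not intersected at this z (z outside [3.5, 26]); Combining (union): only the 13.5×12 cube is present, so the union is just that shape — boundary = 51.00 mm; the cube at (0, 15.5) is absent (z outside [17.5, 24.5]); Subtracting the remaining from the first: none of the subtracted shapes is present at this height, so that combined region is unchanged — boundary = 51.00 mm; (whole slice rotated 35° about Z — lengths, areas and connectivity unchanged). So its perimeter = 51.00 mm. Layer 91 is larger (79.00 vs 51.00 mm).

layer 91 (z = 21.84 mm)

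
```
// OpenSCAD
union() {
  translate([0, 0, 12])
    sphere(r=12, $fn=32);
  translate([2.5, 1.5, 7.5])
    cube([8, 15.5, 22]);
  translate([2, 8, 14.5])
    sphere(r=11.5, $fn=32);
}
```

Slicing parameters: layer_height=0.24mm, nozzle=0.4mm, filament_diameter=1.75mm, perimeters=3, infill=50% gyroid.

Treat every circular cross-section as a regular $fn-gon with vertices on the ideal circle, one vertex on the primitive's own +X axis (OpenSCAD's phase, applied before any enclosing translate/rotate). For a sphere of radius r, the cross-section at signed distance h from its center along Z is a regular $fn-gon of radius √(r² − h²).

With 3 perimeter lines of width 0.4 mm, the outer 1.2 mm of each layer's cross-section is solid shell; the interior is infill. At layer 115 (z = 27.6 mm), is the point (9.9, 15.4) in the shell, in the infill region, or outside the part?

shell

At z = 27.6 mm: the sphere is absent (|z−center|=15.600 > r=12); the cube at (2.5, 1.5) (footprint 8×15.5) is included at this height; the sphere at (2, 8) is absent (|z−center|=13.100 > r=11.5); Combining (union): only the 8×15.5 cube at (2.5, 1.5) is present, so the union is just that shape — 1 connected region. Overall, the cross-section is a single solid region. The nearest boundary edge runs (10.50, 1.50)→(10.50, 17.00); distance from the point to it = 0.60 mm. The point is inside the cross-section, 0.60 mm from the nearest boundary — within the 1.2 mm shell band (3 × 0.4).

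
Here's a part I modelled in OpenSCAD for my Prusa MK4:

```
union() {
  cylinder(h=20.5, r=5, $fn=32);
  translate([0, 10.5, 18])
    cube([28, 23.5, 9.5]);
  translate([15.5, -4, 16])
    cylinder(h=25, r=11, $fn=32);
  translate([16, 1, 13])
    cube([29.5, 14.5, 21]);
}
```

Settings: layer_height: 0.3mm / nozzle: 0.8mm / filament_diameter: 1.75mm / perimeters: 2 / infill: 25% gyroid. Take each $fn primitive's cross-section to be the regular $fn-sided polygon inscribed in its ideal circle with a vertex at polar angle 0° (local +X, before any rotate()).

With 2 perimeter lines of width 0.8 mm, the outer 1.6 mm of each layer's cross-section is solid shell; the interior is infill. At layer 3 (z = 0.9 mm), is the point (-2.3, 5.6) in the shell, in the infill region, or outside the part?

outside

At z = 0.9 mm: the r=5 cylinder gives a regular 32-gon of circumradius 5 (constant along its height); the cube at (0, 10.5) is absent (z outside [18, 27.5]); the cylinder at (15.5, -4) is absent (z outside [16, 41]); the cube at (16, 1) is absent (z outside [13, 34]); Merging all regions: only the r=5 cylinder is present, so the union is just that shape — 1 connected region. Overall, the cross-section is a single solid region. The nearest boundary edge runs (-0.98, 4.90)→(-1.91, 4.62); distance from the point to it = 1.05 mm. The point is not inside any of the regions above, so it lies outside the cross-section (1.05 mm from the nearest boundary).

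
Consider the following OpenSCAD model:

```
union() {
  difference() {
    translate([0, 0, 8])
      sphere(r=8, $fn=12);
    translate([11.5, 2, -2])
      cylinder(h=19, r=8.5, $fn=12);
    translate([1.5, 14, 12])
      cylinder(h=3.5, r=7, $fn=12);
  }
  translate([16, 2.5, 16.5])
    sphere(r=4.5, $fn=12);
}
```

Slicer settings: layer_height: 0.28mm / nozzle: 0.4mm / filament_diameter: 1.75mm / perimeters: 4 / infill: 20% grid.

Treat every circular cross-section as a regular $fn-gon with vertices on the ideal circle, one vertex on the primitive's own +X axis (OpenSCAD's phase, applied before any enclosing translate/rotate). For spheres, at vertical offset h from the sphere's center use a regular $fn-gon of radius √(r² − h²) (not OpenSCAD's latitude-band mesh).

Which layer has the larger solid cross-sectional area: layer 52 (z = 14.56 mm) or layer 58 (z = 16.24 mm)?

Layer 52 (z = 14.56): the sphere: section is a regular 12-gon, circumradius = √(r²−h²) = √(8²−6.56²) = 4.579 (area = (12/2)·4.579²·sin(360°/12) = 62.90 mm²); the r=8.5 cylinder at (11.5, 2) contributes a regular 12-gon of circumradius 8.5 (area = (12/2)·8.500²·sin(360°/12) = 216.75 mm²); the cylinder at (1.5, 14): section is a regular 12-gon, circumradius r=7 (area = (12/2)·7.000²·sin(360°/12) = 147.00 mm²); After the difference (first − rest): starting from the r=8 sphere (62.90 mm²), the r=8.5 cylinder at (11.5, 2) partially overlaps it — only the 3.69 mm² overlap (of its 216.75 mm²) is removed, clipping the outline; the r=7 cylinder at (1.5, 14) misses the remaining region (no effect) — area = 59.21 mm²; the r=4.5 sphere at (16, 2.5) contributes a regular 12-gon of circumradius √(4.5²−1.94²) = 4.060 (area = (12/2)·4.060²·sin(360°/12) = 49.46 mm²); Taking the union: the 2 present regions are separate (no shared area or edge), so areas and boundary lengths simply add and each stays a separate island — area = 108.67 mm². So its area = 108.67 mm². Layer 58 (z = 16.24): the sphere is absent (|z−center|=8.240 > r=8); the r=8.5 cylinder at (11.5, 2) contributes a regular 12-gon of circumradius 8.5 (area = (12/2)·8.500²·sin(360°/12) = 216.75 mm²); the cylinder at (1.5, 14) is absent (z outside [12, 15.5]); Subtracting the remaining from the first: the first operand is absent here, so nothing remains; the r=4.5 sphere at (16, 2.5) contributes a regular 12-gon of circumradius √(4.5²−0.26²) = 4.492 (area = (12/2)·4.492²·sin(360°/12) = 60.55 mm²); Merging all regions: only the r=4.5 sphere at (16, 2.5) is present, so the union is just that shape — area = 60.55 mm². So its area = 60.55 mm². Layer 52 is larger (108.67 vs 60.55 mm²).

layer 52 (z = 14.56 mm)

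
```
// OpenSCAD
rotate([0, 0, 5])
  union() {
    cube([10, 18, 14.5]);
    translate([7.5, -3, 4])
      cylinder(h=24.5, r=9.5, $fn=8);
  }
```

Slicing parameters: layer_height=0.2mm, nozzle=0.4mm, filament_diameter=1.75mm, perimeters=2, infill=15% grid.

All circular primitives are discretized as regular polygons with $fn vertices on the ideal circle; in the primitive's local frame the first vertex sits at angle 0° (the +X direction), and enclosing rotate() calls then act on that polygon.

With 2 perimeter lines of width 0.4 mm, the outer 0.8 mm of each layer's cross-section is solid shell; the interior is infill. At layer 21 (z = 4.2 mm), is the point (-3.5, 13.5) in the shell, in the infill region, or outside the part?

At z = 4.2 mm: the cube (footprint 10×18) is included at this height; the cylinder at (7.5, -3): section is a regular 8-gon, circumradius r=9.5; Combining (union): the regions partially overlap (shared area 51.44 mm²), so overlapping operands fuse into one piece — 1 connected region; (rotated 5° about Z; rotation is an isometry so areas/perimeters/island counts are preserved). Overall, the cross-section is a single solid region. Undo the 5° rotation: the query point maps to (-2.310, 13.754) in the un-rotated model frame. The nearest boundary edge runs (0.00, 1.83)→(0.00, 18.00); distance from the point to it = 2.31 mm. The point is not inside any of the regions above, so it lies outside the cross-section (2.31 mm from the nearest boundary).

outside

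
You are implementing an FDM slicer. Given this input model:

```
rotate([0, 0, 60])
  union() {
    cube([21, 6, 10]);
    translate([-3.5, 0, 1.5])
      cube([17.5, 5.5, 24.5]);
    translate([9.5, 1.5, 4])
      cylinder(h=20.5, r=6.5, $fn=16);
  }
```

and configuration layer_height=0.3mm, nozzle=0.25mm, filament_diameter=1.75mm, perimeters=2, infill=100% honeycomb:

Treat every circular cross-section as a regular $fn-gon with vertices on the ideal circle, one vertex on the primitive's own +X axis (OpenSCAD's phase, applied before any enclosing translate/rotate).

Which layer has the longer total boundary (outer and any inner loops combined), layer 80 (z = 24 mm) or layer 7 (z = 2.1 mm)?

layer 7 (z = 2.1 mm)

Layer 80 (z = 24): the cube does not reach this height (z outside [0, 10]); the 17.5×5.5 cube at (-3.5, 0) contributes its full rectangle (perimeter 46.00 mm); the r=6.5 cylinder at (9.5, 1.5) gives a regular 16-gon of circumradius 6.5 (constant along its height) (perimeter = 2·16·6.500·sin(180°/16) = 40.58 mm); Taking the union: the regions partially overlap (shared area 58.15 mm²), so the edge portions inside another operand are dropped and the merged outline is re-measured after clipping — boundary = 55.00 mm; (whole slice rotated 60° about Z — lengths, areas and connectivity unchanged). So its perimeter = 55.00 mm. Layer 7 (z = 2.1): the cube is present — its section is the full 21×6 rectangle (perimeter 54.00 mm); the 17.5×5.5 cube at (-3.5, 0) contributes its full rectangle (perimeter 46.00 mm); the cylinder at (9.5, 1.5) is not intersected at this z (z outside [4, 24.5]); Taking the union: the regions partially overlap (shared area 77.00 mm²), so the edge portions inside another operand are dropped and the merged outline is re-measured after clipping — boundary = 61.00 mm; (whole slice rotated 60° about Z — lengths, areas and connectivity unchanged). So its perimeter = 61.00 mm. Layer 7 is larger (61.00 vs 55.00 mm).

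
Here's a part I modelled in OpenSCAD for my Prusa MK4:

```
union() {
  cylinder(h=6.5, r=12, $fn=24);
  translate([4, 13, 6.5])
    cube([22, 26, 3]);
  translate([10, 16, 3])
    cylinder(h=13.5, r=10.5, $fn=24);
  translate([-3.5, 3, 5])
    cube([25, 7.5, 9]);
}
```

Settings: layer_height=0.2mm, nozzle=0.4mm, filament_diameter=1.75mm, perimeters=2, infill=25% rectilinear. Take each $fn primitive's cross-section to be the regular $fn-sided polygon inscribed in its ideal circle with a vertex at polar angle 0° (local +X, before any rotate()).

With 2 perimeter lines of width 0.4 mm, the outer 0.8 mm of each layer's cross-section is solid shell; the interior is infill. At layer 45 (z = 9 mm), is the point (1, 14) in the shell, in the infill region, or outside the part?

infill

At z = 9 mm: the cylinder is absent (z outside [0, 6.5]); the cube at (4, 13) (footprint 22×26) is included at this height; the cylinder at (10, 16): section is a regular 24-gon, circumradius r=10.5; the 25×7.5 cube at (-3.5, 3) contributes its full rectangle; Taking the union: the regions partially overlap (shared area 255.41 mm²), so overlapping operands fuse into one piece — 1 connected region. Overall, the cross-section is a single solid region. The nearest boundary edge runs (-0.14, 13.28)→(-0.50, 16.00); distance from the point to it = 1.23 mm. The point is inside the cross-section and 1.23 mm from the nearest boundary — more than the 0.8 mm shell width (2 × 0.4), so it's in the infill interior.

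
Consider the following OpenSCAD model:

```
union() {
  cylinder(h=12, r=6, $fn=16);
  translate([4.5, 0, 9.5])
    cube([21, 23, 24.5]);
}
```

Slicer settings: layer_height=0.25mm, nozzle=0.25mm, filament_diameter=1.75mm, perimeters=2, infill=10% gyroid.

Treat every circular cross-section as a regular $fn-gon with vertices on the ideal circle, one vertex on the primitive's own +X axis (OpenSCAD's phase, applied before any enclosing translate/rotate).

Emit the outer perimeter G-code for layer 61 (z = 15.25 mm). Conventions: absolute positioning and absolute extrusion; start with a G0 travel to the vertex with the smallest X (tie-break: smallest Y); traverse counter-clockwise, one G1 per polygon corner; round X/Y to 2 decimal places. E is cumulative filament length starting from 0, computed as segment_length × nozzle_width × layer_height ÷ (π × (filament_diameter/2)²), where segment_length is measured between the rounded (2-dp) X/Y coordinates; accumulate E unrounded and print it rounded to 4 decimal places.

At z = 15.25 mm: the cylinder is absent (z outside [0, 12]); the cube at (4.5, 0) (footprint 21×23) is included at this height; Merging all regions: only the 21×23 cube at (4.5, 0) is present, so the union is just that shape — 1 connected region. The outline is a single polygon with 4 vertices. Extrusion per mm of travel: 0.25 × 0.25 / (π × 0.875²) = 0.025984. Accumulating E over each segment gives final E = 2.2866.

G0 X4.50 Y0.00 Z15.25
G1 X25.50 Y0.00 E0.5457
G1 X25.50 Y23.00 E1.1433
G1 X4.50 Y23.00 E1.6890
G1 X4.50 Y0.00 E2.2866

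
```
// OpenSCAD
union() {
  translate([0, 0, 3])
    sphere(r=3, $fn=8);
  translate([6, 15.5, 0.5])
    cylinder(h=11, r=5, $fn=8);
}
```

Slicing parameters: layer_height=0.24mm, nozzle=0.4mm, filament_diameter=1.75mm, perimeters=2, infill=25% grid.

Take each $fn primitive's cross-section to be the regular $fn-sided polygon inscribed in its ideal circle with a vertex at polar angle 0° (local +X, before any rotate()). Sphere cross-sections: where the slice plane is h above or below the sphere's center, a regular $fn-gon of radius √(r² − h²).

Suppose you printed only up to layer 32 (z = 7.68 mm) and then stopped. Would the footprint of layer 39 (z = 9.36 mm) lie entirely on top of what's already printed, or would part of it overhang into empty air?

entirely on top

Compare the two slices. At z = 7.68: the sphere is not intersected at this z (|z−center|=4.680 > r=3); the r=5 cylinder at (6, 15.5) gives a regular 8-gon of circumradius 5 (constant along its height) (area = (8/2)·5.000²·sin(360°/8) = 70.71 mm²); Taking the union: only the r=5 cylinder at (6, 15.5) is present, so the union is just that shape — area = 70.71 mm². At z = 9.36: the sphere does not reach this height (|z−center|=6.360 > r=3); the r=5 cylinder at (6, 15.5) contributes a regular 8-gon of circumradius 5 (area = (8/2)·5.000²·sin(360°/8) = 70.71 mm²); Taking the union: only the r=5 cylinder at (6, 15.5) is present, so the union is just that shape — area = 70.71 mm². Checking containment: the cross-section at z = 9.36 is a subset of the cross-section at z = 7.68.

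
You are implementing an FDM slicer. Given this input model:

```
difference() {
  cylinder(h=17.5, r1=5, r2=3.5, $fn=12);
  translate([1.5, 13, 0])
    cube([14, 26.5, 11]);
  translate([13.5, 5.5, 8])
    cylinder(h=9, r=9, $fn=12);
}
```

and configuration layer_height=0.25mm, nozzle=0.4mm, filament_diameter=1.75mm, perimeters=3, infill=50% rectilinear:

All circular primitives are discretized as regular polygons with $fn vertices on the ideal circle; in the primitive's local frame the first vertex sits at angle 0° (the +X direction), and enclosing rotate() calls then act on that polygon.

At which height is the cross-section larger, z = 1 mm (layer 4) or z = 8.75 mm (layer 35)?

Layer 4 (z = 1): the cone contributes a regular 12-gon of circumradius 4.914 (interpolated between r1=5 and r2=3.5 at t=0.057) (area = (12/2)·4.914²·sin(360°/12) = 72.45 mm²); the 14×26.5 cube at (1.5, 13) contributes its full rectangle (area 371.00 mm²); the cylinder at (13.5, 5.5) is not intersected at this z (z outside [8, 17]); After the difference (first − rest): starting from the cone (72.45 mm²), the 14×26.5 cube at (1.5, 13) misses the remaining region (no effect) — area = 72.45 mm². So its area = 72.45 mm². Layer 35 (z = 8.75): the cone (r1=5→r2=3.5) has section circumradius 4.250 here — a regular 12-gon (area = (12/2)·4.250²·sin(360°/12) = 54.19 mm²); the cube at (1.5, 13) (footprint 14×26.5) is included at this height (area 371.00 mm²); the r=9 cylinder at (13.5, 5.5) contributes a regular 12-gon of circumradius 9 (area = (12/2)·9.000²·sin(360°/12) = 243.00 mm²); Subtracting the remaining from the first: starting from the cone (54.19 mm²), the 14×26.5 cube at (1.5, 13) misses the remaining region (no effect); the r=9 cylinder at (13.5, 5.5) misses the remaining region (no effect) — area = 54.19 mm². So its area = 54.19 mm². Layer 4 is larger (72.45 vs 54.19 mm²).

layer 4 (z = 1 mm)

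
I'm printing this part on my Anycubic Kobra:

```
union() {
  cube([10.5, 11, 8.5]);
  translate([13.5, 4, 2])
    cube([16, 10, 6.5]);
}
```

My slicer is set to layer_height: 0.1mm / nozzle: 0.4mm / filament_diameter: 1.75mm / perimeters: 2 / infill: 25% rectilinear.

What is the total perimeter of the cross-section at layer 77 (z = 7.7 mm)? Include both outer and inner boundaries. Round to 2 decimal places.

95.00 mm

At z = 7.7 mm: the 10.5×11 cube contributes its full rectangle (perimeter 43.00 mm); the cube at (13.5, 4) (footprint 16×10) is included at this height (perimeter 52.00 mm); Merging all regions: the 2 present regions are separate (no shared area or edge), so areas and boundary lengths simply add and each stays a separate island — boundary = 95.00 mm. Overall, the cross-section has 2 separate islands. Total boundary length (outer) = 95.00 mm.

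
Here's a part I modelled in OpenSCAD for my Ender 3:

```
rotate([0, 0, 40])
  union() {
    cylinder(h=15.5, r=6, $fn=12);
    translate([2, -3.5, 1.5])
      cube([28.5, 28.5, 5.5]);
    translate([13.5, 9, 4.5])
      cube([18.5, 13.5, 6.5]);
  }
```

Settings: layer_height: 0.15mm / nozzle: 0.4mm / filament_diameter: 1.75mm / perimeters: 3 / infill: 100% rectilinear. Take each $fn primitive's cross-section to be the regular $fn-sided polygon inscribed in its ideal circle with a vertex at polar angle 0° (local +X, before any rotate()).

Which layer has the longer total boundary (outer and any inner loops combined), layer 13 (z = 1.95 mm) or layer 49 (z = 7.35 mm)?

layer 13 (z = 1.95 mm)

Layer 13 (z = 1.95): the cylinder: section is a regular 12-gon, circumradius r=6 (perimeter = 2·12·6.000·sin(180°/12) = 37.27 mm); the 28.5×28.5 cube at (2, -3.5) contributes its full rectangle (perimeter 114.00 mm); the cube at (13.5, 9) does not reach this height (z outside [4.5, 11]); Taking the union: the regions partially overlap (shared area 27.80 mm²), so the edge portions inside another operand are dropped and the merged outline is re-measured after clipping — boundary = 128.55 mm; (whole slice rotated 40° about Z — lengths, areas and connectivity unchanged). So its perimeter = 128.55 mm. Layer 49 (z = 7.35): the r=6 cylinder gives a regular 12-gon of circumradius 6 (constant along its height) (perimeter = 2·12·6.000·sin(180°/12) = 37.27 mm); the cube at (2, -3.5) is absent (z outside [1.5, 7]); the cube at (13.5, 9) (footprint 18.5×13.5) is included at this height (perimeter 64.00 mm); Combining (union): the 2 present regions are separate (no shared area or edge), so areas and boundary lengths simply add and each stays a separate island — boundary = 101.27 mm; (whole slice rotated 40° about Z — lengths, areas and connectivity unchanged). So its perimeter = 101.27 mm. Layer 13 is larger (128.55 vs 101.27 mm).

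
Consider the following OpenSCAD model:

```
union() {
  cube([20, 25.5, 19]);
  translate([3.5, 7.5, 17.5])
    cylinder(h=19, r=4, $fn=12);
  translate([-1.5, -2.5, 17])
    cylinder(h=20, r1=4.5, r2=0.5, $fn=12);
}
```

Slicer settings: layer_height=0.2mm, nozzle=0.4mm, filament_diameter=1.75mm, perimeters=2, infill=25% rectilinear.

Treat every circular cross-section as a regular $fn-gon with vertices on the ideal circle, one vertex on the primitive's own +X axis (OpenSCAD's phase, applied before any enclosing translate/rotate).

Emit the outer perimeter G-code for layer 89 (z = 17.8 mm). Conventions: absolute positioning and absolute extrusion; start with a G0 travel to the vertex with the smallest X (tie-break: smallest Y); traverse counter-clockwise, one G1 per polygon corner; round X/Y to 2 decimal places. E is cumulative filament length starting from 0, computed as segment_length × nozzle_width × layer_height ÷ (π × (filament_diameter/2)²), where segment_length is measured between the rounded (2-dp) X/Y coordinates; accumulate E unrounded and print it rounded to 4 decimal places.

G0 X-5.84 Y-2.50 Z17.80
G1 X-5.26 Y-4.67 E0.0747
G1 X-3.67 Y-6.26 E0.1495
G1 X-1.50 Y-6.84 E0.2242
G1 X0.67 Y-6.26 E0.2989
G1 X2.26 Y-4.67 E0.3737
G1 X2.84 Y-2.50 E0.4484
G1 X2.26 Y-0.33 E0.5231
G1 X1.93 Y0.00 E0.5386
G1 X20.00 Y0.00 E1.1397
G1 X20.00 Y25.50 E1.9878
G1 X0.00 Y25.50 E2.6530
G1 X0.00 Y9.37 E3.1895
G1 X-0.50 Y7.50 E3.2539
G1 X0.00 Y5.63 E3.3182
G1 X0.00 Y1.44 E3.4576
G1 X-1.50 Y1.84 E3.5092
G1 X-3.67 Y1.26 E3.5839
G1 X-5.26 Y-0.33 E3.6587
G1 X-5.84 Y-2.50 E3.7334

At z = 17.8 mm: the 20×25.5 cube contributes its full rectangle; the r=4 cylinder at (3.5, 7.5) gives a regular 12-gon of circumradius 4 (constant along its height); the cone at (-1.5, -2.5) (r1=4.5→r2=0.5) has section circumradius 4.340 here — a regular 12-gon; Merging all regions: the regions partially overlap (shared area 48.76 mm²), so overlapping operands fuse into one piece — 1 connected region. The outline is a single polygon with 19 vertices. Extrusion per mm of travel: 0.4 × 0.2 / (π × 0.875²) = 0.033260. Accumulating E over each segment gives final E = 3.7334.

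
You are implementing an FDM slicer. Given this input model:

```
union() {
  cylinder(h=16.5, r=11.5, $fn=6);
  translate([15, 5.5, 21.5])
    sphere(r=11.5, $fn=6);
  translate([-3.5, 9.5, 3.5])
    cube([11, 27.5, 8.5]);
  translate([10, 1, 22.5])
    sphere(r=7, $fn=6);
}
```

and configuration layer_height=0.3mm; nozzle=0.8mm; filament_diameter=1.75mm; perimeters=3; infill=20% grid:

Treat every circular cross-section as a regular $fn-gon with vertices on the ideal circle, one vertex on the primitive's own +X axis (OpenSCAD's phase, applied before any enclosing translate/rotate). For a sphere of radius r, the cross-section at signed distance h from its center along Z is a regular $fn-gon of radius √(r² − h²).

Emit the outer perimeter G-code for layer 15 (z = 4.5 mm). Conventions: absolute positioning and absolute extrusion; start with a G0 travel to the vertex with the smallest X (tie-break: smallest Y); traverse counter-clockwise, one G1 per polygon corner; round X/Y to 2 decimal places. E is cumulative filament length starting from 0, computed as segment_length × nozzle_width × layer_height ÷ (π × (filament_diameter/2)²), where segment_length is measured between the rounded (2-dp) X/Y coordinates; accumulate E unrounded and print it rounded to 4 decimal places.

At z = 4.5 mm: the r=11.5 cylinder gives a regular 6-gon of circumradius 11.5 (constant along its height); the sphere at (15, 5.5) is absent (|z−center|=17.000 > r=11.5); the cube at (-3.5, 9.5) is present — its section is the full 11×27.5 rectangle; the sphere at (10, 1) is absent (|z−center|=18.000 > r=7); Combining (union): the regions partially overlap (shared area 4.31 mm²), so overlapping operands fuse into one piece — 1 connected region. The outline is a single polygon with 10 vertices. Extrusion per mm of travel: 0.8 × 0.3 / (π × 0.875²) = 0.099780. Accumulating E over each segment gives final E = 12.5962.

G0 X-11.50 Y0.00 Z4.50
G1 X-5.75 Y-9.96 E1.1475
G1 X5.75 Y-9.96 E2.2950
G1 X11.50 Y0.00 E3.4425
G1 X6.02 Y9.50 E4.5369
G1 X7.50 Y9.50 E4.6845
G1 X7.50 Y37.00 E7.4285
G1 X-3.50 Y37.00 E8.5261
G1 X-3.50 Y9.96 E11.2241
G1 X-5.75 Y9.96 E11.4487
G1 X-11.50 Y0.00 E12.5962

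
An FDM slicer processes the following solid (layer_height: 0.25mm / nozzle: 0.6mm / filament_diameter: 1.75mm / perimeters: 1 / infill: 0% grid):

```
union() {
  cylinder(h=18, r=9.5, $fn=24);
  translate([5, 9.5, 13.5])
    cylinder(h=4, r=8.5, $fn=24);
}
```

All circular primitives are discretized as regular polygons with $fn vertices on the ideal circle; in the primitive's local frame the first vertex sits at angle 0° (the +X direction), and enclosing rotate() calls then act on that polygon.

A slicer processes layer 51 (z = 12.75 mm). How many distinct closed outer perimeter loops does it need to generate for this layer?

At z = 12.75 mm: the r=9.5 cylinder contributes a regular 24-gon of circumradius 9.5; the cylinder at (5, 9.5) is absent (z outside [13.5, 17.5]); Taking the union: only the r=9.5 cylinder is present, so the union is just that shape — 1 connected region. The result has 1 disconnected region.

1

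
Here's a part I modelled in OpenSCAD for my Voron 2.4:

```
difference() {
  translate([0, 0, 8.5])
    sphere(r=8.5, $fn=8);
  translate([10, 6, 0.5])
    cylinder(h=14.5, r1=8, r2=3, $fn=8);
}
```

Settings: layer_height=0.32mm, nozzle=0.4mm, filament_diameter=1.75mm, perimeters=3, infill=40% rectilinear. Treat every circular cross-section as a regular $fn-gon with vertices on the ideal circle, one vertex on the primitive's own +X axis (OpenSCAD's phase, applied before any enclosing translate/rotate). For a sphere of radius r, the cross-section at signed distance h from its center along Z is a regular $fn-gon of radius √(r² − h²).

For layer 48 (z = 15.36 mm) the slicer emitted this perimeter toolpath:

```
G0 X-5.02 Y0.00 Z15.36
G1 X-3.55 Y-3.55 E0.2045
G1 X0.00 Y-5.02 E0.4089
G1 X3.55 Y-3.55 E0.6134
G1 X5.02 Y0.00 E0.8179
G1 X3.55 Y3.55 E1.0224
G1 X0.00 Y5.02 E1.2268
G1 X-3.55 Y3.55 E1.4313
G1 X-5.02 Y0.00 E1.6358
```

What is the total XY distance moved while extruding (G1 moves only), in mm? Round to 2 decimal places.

Sum the Euclidean lengths of each G1 segment: total = 30.74 mm.

30.74 mm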